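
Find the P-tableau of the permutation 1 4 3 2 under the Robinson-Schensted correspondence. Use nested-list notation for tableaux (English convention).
Insert 1: appended to row 1. P = [[1]].
Insert 4: appended to row 1. P = [[1, 4]].
Insert 3: 3 bumps 4 from row 1; 4 starts row 2. P = [[1, 3], [4]].
Insert 2: 2 bumps 3 from row 1; 3 bumps 4 from row 2; 4 starts row 3. P = [[1, 2], [3], [4]].

So P = [[1, 2], [3], [4]].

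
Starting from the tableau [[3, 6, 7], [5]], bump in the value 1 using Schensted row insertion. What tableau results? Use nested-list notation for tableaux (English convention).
In row 1, 1 replaces 3 (the leftmost entry greater than 1); 3 is bumped to row 2. In row 2, 3 replaces 5 (the leftmost entry greater than 3); 5 is bumped to row 3. 5 starts a new row 3. The new tableau is [[1, 6, 7], [3], [5]].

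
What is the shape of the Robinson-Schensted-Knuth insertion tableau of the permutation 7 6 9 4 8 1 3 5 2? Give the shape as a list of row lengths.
[3, 2, 2, 1, 1]

Row-insert each entry into an empty tableau.

After inserting 7: P = [[7]].
After inserting 6: P = [[6], [7]].
After inserting 9: P = [[6, 9], [7]].
After inserting 4: P = [[4, 9], [6], [7]].
After inserting 8: P = [[4, 8], [6, 9], [7]].
After inserting 1: P = [[1, 8], [4, 9], [6], [7]].
After inserting 3: P = [[1, 3], [4, 8], [6, 9], [7]].
After inserting 5: P = [[1, 3, 5], [4, 8], [6, 9], [7]].
After inserting 2: P = [[1, 2, 5], [3, 8], [4, 9], [6], [7]].

The final insertion tableau P = [[1, 2, 5], [3, 8], [4, 9], [6], [7]] has shape [3, 2, 2, 1, 1].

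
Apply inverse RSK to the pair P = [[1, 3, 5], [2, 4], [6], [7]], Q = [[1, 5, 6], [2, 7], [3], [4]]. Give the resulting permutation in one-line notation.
7 6 2 1 4 5 3

Reverse the RSK construction: for i from n down to 1, find the cell of Q containing i, remove the entry at that cell from P, and reverse-bump it up through P; the value ejected from row 1 is w(i).

Step i=7: Q has 7 at row 2, column 2; remove 4 from row 2 of P and reverse-bump: 4 enters row 1 and ejects 3. So w(7) = 3. P is now [[1, 4, 5], [2], [6], [7]].
Step i=6: Q has 6 at row 1, column 3; remove that cell from P, ejecting 5. So w(6) = 5. P is now [[1, 4], [2], [6], [7]].
Step i=5: Q has 5 at row 1, column 2; remove that cell from P, ejecting 4. So w(5) = 4. P is now [[1], [2], [6], [7]].
Step i=4: Q has 4 at row 4, column 1; remove 7 from row 4 of P and reverse-bump: 7 enters row 3 and ejects 6; 6 enters row 2 and ejects 2; 2 enters row 1 and ejects 1. So w(4) = 1. P is now [[2], [6], [7]].
Step i=3: Q has 3 at row 3, column 1; remove 7 from row 3 of P and reverse-bump: 7 enters row 2 and ejects 6; 6 enters row 1 and ejects 2. So w(3) = 2. P is now [[6], [7]].
Step i=2: Q has 2 at row 2, column 1; remove 7 from row 2 of P and reverse-bump: 7 enters row 1 and ejects 6. So w(2) = 6. P is now [[7]].
Step i=1: Q has 1 at row 1, column 1; remove that cell from P, ejecting 7. So w(1) = 7. P is now [].

So w = 7 6 2 1 4 5 3.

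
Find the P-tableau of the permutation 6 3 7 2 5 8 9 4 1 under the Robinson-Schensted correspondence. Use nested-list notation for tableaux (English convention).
P = [[1, 4, 8, 9], [2, 5], [3, 7], [6]]

Insert 6: appended to row 1. P = [[6]].
Insert 3: 3 bumps 6 from row 1; 6 starts row 2. P = [[3], [6]].
Insert 7: appended to row 1. P = [[3, 7], [6]].
Insert 2: 2 bumps 3 from row 1; 3 bumps 6 from row 2; 6 starts row 3. P = [[2, 7], [3], [6]].
Insert 5: 5 bumps 7 from row 1; 7 appends to row 2. P = [[2, 5], [3, 7], [6]].
Insert 8: appended to row 1. P = [[2, 5, 8], [3, 7], [6]].
Insert 9: appended to row 1. P = [[2, 5, 8, 9], [3, 7], [6]].
Insert 4: 4 bumps 5 from row 1; 5 bumps 7 from row 2; 7 appends to row 3. P = [[2, 4, 8, 9], [3, 5], [6, 7]].
Insert 1: 1 bumps 2 from row 1; 2 bumps 3 from row 2; 3 bumps 6 from row 3; 6 starts row 4. P = [[1, 4, 8, 9], [2, 5], [3, 7], [6]].

So P = [[1, 4, 8, 9], [2, 5], [3, 7], [6]].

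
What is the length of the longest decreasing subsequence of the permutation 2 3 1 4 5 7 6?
2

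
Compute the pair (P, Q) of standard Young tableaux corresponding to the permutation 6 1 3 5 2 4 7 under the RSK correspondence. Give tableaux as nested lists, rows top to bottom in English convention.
Insert each entry of the permutation into P by Schensted row insertion, recording in Q the position of each new cell.

Insert 6: appended to row 1. P = [[6]].
Insert 1: 1 bumps 6 from row 1; 6 starts row 2. P = [[1], [6]].
Insert 3: appended to row 1. P = [[1, 3], [6]].
Insert 5: appended to row 1. P = [[1, 3, 5], [6]].
Insert 2: 2 bumps 3 from row 1; 3 bumps 6 from row 2; 6 starts row 3. P = [[1, 2, 5], [3], [6]].
Insert 4: 4 bumps 5 from row 1; 5 appends to row 2. P = [[1, 2, 4], [3, 5], [6]].
Insert 7: appended to row 1. P = [[1, 2, 4, 7], [3, 5], [6]].

So P = [[1, 2, 4, 7], [3, 5], [6]], Q = [[1, 3, 4, 7], [2, 6], [5]].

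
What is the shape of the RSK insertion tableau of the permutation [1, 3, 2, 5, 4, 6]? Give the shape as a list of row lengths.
Row-insert each entry into an empty tableau.

After inserting 1: P = [[1]].
After inserting 3: P = [[1, 3]].
After inserting 2: P = [[1, 2], [3]].
After inserting 5: P = [[1, 2, 5], [3]].
After inserting 4: P = [[1, 2, 4], [3, 5]].
After inserting 6: P = [[1, 2, 4, 6], [3, 5]].

The final insertion tableau P = [[1, 2, 4, 6], [3, 5]] has shape [4, 2].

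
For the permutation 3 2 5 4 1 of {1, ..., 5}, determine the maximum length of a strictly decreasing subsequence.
3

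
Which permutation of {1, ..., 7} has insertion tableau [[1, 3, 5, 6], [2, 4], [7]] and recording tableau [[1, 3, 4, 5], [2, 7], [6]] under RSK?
7 2 4 5 6 1 3

Reverse the RSK construction: for i from n down to 1, find the cell of Q containing i, remove the entry at that cell from P, and reverse-bump it up through P; the value ejected from row 1 is w(i).

Step i=7: Q has 7 at row 2, column 2; remove 4 from row 2 of P and reverse-bump: 4 enters row 1 and ejects 3. So w(7) = 3. P is now [[1, 4, 5, 6], [2], [7]].
Step i=6: Q has 6 at row 3, column 1; remove 7 from row 3 of P and reverse-bump: 7 enters row 2 and ejects 2; 2 enters row 1 and ejects 1. So w(6) = 1. P is now [[2, 4, 5, 6], [7]].
Step i=5: Q has 5 at row 1, column 4; remove that cell from P, ejecting 6. So w(5) = 6. P is now [[2, 4, 5], [7]].
Step i=4: Q has 4 at row 1, column 3; remove that cell from P, ejecting 5. So w(4) = 5. P is now [[2, 4], [7]].
Step i=3: Q has 3 at row 1, column 2; remove that cell from P, ejecting 4. So w(3) = 4. P is now [[2], [7]].
Step i=2: Q has 2 at row 2, column 1; remove 7 from row 2 of P and reverse-bump: 7 enters row 1 and ejects 2. So w(2) = 2. P is now [[7]].
Step i=1: Q has 1 at row 1, column 1; remove that cell from P, ejecting 7. So w(1) = 7. P is now [].

So w = 7 2 4 5 6 1 3.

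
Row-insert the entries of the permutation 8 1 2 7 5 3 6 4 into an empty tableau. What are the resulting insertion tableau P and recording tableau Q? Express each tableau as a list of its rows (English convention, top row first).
Insert each entry of the permutation into P by Schensted row insertion, recording in Q the position of each new cell.

Insert 8: appended to row 1. P = [[8]].
Insert 1: 1 bumps 8 from row 1; 8 starts row 2. P = [[1], [8]].
Insert 2: appended to row 1. P = [[1, 2], [8]].
Insert 7: appended to row 1. P = [[1, 2, 7], [8]].
Insert 5: 5 bumps 7 from row 1; 7 bumps 8 from row 2; 8 starts row 3. P = [[1, 2, 5], [7], [8]].
Insert 3: 3 bumps 5 from row 1; 5 bumps 7 from row 2; 7 bumps 8 from row 3; 8 starts row 4. P = [[1, 2, 3], [5], [7], [8]].
Insert 6: appended to row 1. P = [[1, 2, 3, 6], [5], [7], [8]].
Insert 4: 4 bumps 6 from row 1; 6 appends to row 2. P = [[1, 2, 3, 4], [5, 6], [7], [8]].

So P = [[1, 2, 3, 4], [5, 6], [7], [8]], Q = [[1, 3, 4, 7], [2, 8], [5], [6]].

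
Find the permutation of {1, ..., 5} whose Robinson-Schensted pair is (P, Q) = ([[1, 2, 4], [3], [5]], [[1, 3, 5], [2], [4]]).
5 1 3 2 4

Reverse RSK: for i = n, n-1, ..., 1, locate i in Q, remove the corresponding corner cell from P, and reverse-bump its entry up through P; the value ejected from row 1 is w(i).

So w = 5 1 3 2 4.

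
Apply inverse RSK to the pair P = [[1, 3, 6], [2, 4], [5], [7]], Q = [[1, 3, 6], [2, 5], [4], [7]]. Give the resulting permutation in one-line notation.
7 2 5 1 4 6 3

Reverse the RSK construction: for i from n down to 1, find the cell of Q containing i, remove the entry at that cell from P, and reverse-bump it up through P; the value ejected from row 1 is w(i).

Step i=7: Q has 7 at row 4, column 1; remove 7 from row 4 of P and reverse-bump: 7 enters row 3 and ejects 5; 5 enters row 2 and ejects 4; 4 enters row 1 and ejects 3. So w(7) = 3. P is now [[1, 4, 6], [2, 5], [7]].
Step i=6: Q has 6 at row 1, column 3; remove that cell from P, ejecting 6. So w(6) = 6. P is now [[1, 4], [2, 5], [7]].
Step i=5: Q has 5 at row 2, column 2; remove 5 from row 2 of P and reverse-bump: 5 enters row 1 and ejects 4. So w(5) = 4. P is now [[1, 5], [2], [7]].
Step i=4: Q has 4 at row 3, column 1; remove 7 from row 3 of P and reverse-bump: 7 enters row 2 and ejects 2; 2 enters row 1 and ejects 1. So w(4) = 1. P is now [[2, 5], [7]].
Step i=3: Q has 3 at row 1, column 2; remove that cell from P, ejecting 5. So w(3) = 5. P is now [[2], [7]].
Step i=2: Q has 2 at row 2, column 1; remove 7 from row 2 of P and reverse-bump: 7 enters row 1 and ejects 2. So w(2) = 2. P is now [[7]].
Step i=1: Q has 1 at row 1, column 1; remove that cell from P, ejecting 7. So w(1) = 7. P is now [].

So w = 7 2 5 1 4 6 3.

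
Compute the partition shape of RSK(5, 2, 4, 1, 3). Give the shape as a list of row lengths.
[2, 2, 1]

Row-insert each entry into an empty tableau.

After inserting 5: P = [[5]].
After inserting 2: P = [[2], [5]].
After inserting 4: P = [[2, 4], [5]].
After inserting 1: P = [[1, 4], [2], [5]].
After inserting 3: P = [[1, 3], [2, 4], [5]].

The final insertion tableau P = [[1, 3], [2, 4], [5]] has shape [2, 2, 1].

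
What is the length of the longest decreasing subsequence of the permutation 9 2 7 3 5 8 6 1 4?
4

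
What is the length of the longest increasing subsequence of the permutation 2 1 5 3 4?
3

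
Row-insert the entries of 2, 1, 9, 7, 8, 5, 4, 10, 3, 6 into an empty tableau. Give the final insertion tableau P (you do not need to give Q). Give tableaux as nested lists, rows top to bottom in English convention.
Insert 2: appended to row 1. P = [[2]].
Insert 1: 1 bumps 2 from row 1; 2 starts row 2. P = [[1], [2]].
Insert 9: appended to row 1. P = [[1, 9], [2]].
Insert 7: 7 bumps 9 from row 1; 9 appends to row 2. P = [[1, 7], [2, 9]].
Insert 8: appended to row 1. P = [[1, 7, 8], [2, 9]].
Insert 5: 5 bumps 7 from row 1; 7 bumps 9 from row 2; 9 starts row 3. P = [[1, 5, 8], [2, 7], [9]].
Insert 4: 4 bumps 5 from row 1; 5 bumps 7 from row 2; 7 bumps 9 from row 3; 9 starts row 4. P = [[1, 4, 8], [2, 5], [7], [9]].
Insert 10: appended to row 1. P = [[1, 4, 8, 10], [2, 5], [7], [9]].
Insert 3: 3 bumps 4 from row 1; 4 bumps 5 from row 2; 5 bumps 7 from row 3; 7 bumps 9 from row 4; 9 starts row 5. P = [[1, 3, 8, 10], [2, 4], [5], [7], [9]].
Insert 6: 6 bumps 8 from row 1; 8 appends to row 2. P = [[1, 3, 6, 10], [2, 4, 8], [5], [7], [9]].

So P = [[1, 3, 6, 10], [2, 4, 8], [5], [7], [9]].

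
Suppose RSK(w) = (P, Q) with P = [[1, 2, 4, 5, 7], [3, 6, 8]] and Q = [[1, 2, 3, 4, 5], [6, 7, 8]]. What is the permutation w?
Reverse the RSK construction: for i from n down to 1, find the cell of Q containing i, remove the entry at that cell from P, and reverse-bump it up through P; the value ejected from row 1 is w(i).

Step i=8: Q has 8 at row 2, column 3; remove 8 from row 2 of P and reverse-bump: 8 enters row 1 and ejects 7. So w(8) = 7. P is now [[1, 2, 4, 5, 8], [3, 6]].
Step i=7: Q has 7 at row 2, column 2; remove 6 from row 2 of P and reverse-bump: 6 enters row 1 and ejects 5. So w(7) = 5. P is now [[1, 2, 4, 6, 8], [3]].
Step i=6: Q has 6 at row 2, column 1; remove 3 from row 2 of P and reverse-bump: 3 enters row 1 and ejects 2. So w(6) = 2. P is now [[1, 3, 4, 6, 8]].
Step i=5: Q has 5 at row 1, column 5; remove that cell from P, ejecting 8. So w(5) = 8. P is now [[1, 3, 4, 6]].
Step i=4: Q has 4 at row 1, column 4; remove that cell from P, ejecting 6. So w(4) = 6. P is now [[1, 3, 4]].
Step i=3: Q has 3 at row 1, column 3; remove that cell from P, ejecting 4. So w(3) = 4. P is now [[1, 3]].
Step i=2: Q has 2 at row 1, column 2; remove that cell from P, ejecting 3. So w(2) = 3. P is now [[1]].
Step i=1: Q has 1 at row 1, column 1; remove that cell from P, ejecting 1. So w(1) = 1. P is now [].

So w = 1 3 4 6 8 2 5 7.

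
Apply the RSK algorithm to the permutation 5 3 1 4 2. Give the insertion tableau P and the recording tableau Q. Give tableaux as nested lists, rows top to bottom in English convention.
P = [[1, 2], [3, 4], [5]], Q = [[1, 4], [2, 5], [3]]

Insert each entry of the permutation into P by Schensted row insertion, recording in Q the position of each new cell.

Insert 5: appended to row 1. P = [[5]], Q = [[1]].
Insert 3: 3 bumps 5 from row 1; 5 starts row 2. P = [[3], [5]], Q = [[1], [2]].
Insert 1: 1 bumps 3 from row 1; 3 bumps 5 from row 2; 5 starts row 3. P = [[1], [3], [5]], Q = [[1], [2], [3]].
Insert 4: appended to row 1. P = [[1, 4], [3], [5]], Q = [[1, 4], [2], [3]].
Insert 2: 2 bumps 4 from row 1; 4 appends to row 2. P = [[1, 2], [3, 4], [5]], Q = [[1, 4], [2, 5], [3]].

So P = [[1, 2], [3, 4], [5]], Q = [[1, 4], [2, 5], [3]].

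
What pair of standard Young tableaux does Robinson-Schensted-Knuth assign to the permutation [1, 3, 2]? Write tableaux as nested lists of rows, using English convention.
P = [[1, 2], [3]], Q = [[1, 2], [3]]

Insert each entry of the permutation into P by Schensted row insertion, recording in Q the position of each new cell.

After inserting 1: P = [[1]].
After inserting 3: P = [[1, 3]].
After inserting 2: P = [[1, 2], [3]].

So P = [[1, 2], [3]], Q = [[1, 2], [3]].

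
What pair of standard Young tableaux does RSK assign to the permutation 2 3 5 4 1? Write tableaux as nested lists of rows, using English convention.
P = [[1, 3, 4], [2], [5]], Q = [[1, 2, 3], [4], [5]]

Insert each entry of the permutation into P by Schensted row insertion, recording in Q the position of each new cell.

Insert 2: appended to row 1. P = [[2]].
Insert 3: appended to row 1. P = [[2, 3]].
Insert 5: appended to row 1. P = [[2, 3, 5]].
Insert 4: 4 bumps 5 from row 1; 5 starts row 2. P = [[2, 3, 4], [5]].
Insert 1: 1 bumps 2 from row 1; 2 bumps 5 from row 2; 5 starts row 3. P = [[1, 3, 4], [2], [5]].

So P = [[1, 3, 4], [2], [5]], Q = [[1, 2, 3], [4], [5]].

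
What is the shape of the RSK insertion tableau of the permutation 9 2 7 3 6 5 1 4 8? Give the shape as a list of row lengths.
[4, 2, 1, 1, 1]

RSK row insertion gives P = [[1, 3, 4, 8], [2, 5], [6], [7], [9]], which has shape [4, 2, 1, 1, 1].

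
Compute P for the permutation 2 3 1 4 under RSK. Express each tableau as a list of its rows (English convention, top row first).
P = [[1, 3, 4], [2]]

After inserting 2: P = [[2]].
After inserting 3: P = [[2, 3]].
After inserting 1: P = [[1, 3], [2]].
After inserting 4: P = [[1, 3, 4], [2]].

So P = [[1, 3, 4], [2]].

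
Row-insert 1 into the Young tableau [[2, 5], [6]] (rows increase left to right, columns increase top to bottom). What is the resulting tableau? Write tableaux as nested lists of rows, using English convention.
[[1, 5], [2], [6]]

In row 1, 1 replaces 2 (the leftmost entry greater than 1); 2 is bumped to row 2. In row 2, 2 replaces 6 (the leftmost entry greater than 2); 6 is bumped to row 3. 6 starts a new row 3. The new tableau is [[1, 5], [2], [6]].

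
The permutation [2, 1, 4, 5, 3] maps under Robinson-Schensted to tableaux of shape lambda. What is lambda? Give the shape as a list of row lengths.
[3, 2]

Row-insert each entry into an empty tableau.

After inserting 2: P = [[2]].
After inserting 1: P = [[1], [2]].
After inserting 4: P = [[1, 4], [2]].
After inserting 5: P = [[1, 4, 5], [2]].
After inserting 3: P = [[1, 3, 5], [2, 4]].

The final insertion tableau P = [[1, 3, 5], [2, 4]] has shape [3, 2].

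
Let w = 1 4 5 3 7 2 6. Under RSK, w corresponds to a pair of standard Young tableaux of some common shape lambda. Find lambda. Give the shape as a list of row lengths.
Row-insert each entry into an empty tableau.

After inserting 1: P = [[1]].
After inserting 4: P = [[1, 4]].
After inserting 5: P = [[1, 4, 5]].
After inserting 3: P = [[1, 3, 5], [4]].
After inserting 7: P = [[1, 3, 5, 7], [4]].
After inserting 2: P = [[1, 2, 5, 7], [3], [4]].
After inserting 6: P = [[1, 2, 5, 6], [3, 7], [4]].

The final insertion tableau P = [[1, 2, 5, 6], [3, 7], [4]] has shape [4, 2, 1].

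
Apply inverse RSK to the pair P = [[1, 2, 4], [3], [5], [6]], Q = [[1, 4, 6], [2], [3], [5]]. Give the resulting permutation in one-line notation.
6 5 1 3 2 4

Reverse RSK: for i = n, n-1, ..., 1, locate i in Q, remove the corresponding corner cell from P, and reverse-bump its entry up through P; the value ejected from row 1 is w(i).

So w = 6 5 1 3 2 4.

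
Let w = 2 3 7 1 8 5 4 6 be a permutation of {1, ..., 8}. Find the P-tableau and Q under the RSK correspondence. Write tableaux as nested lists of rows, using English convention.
P = [[1, 3, 4, 6], [2, 5, 8], [7]], Q = [[1, 2, 3, 5], [4, 6, 8], [7]]

Insert each entry of the permutation into P by Schensted row insertion, recording in Q the position of each new cell.

Insert 2: appended to row 1. P = [[2]].
Insert 3: appended to row 1. P = [[2, 3]].
Insert 7: appended to row 1. P = [[2, 3, 7]].
Insert 1: 1 bumps 2 from row 1; 2 starts row 2. P = [[1, 3, 7], [2]].
Insert 8: appended to row 1. P = [[1, 3, 7, 8], [2]].
Insert 5: 5 bumps 7 from row 1; 7 appends to row 2. P = [[1, 3, 5, 8], [2, 7]].
Insert 4: 4 bumps 5 from row 1; 5 bumps 7 from row 2; 7 starts row 3. P = [[1, 3, 4, 8], [2, 5], [7]].
Insert 6: 6 bumps 8 from row 1; 8 appends to row 2. P = [[1, 3, 4, 6], [2, 5, 8], [7]].

So P = [[1, 3, 4, 6], [2, 5, 8], [7]], Q = [[1, 2, 3, 5], [4, 6, 8], [7]].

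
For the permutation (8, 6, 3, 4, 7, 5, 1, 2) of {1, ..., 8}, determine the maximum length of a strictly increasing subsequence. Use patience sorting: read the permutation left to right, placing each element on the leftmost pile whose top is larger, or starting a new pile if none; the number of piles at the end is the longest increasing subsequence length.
8: new pile. tops = [8]
6: onto pile 1 (replacing 8). tops = [6]
3: onto pile 1 (replacing 6). tops = [3]
4: new pile. tops = [3, 4]
7: new pile. tops = [3, 4, 7]
5: onto pile 3 (replacing 7). tops = [3, 4, 5]
1: onto pile 1 (replacing 3). tops = [1, 4, 5]
2: onto pile 2 (replacing 4). tops = [1, 2, 5]

3 piles, so the longest increasing subsequence has length 3.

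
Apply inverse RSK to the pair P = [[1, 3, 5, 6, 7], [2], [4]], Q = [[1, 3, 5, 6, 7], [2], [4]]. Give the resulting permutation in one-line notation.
Reverse the RSK construction: for i from n down to 1, find the cell of Q containing i, remove the entry at that cell from P, and reverse-bump it up through P; the value ejected from row 1 is w(i).

Step i=7: Q has 7 at row 1, column 5; remove that cell from P, ejecting 7. So w(7) = 7. P is now [[1, 3, 5, 6], [2], [4]].
Step i=6: Q has 6 at row 1, column 4; remove that cell from P, ejecting 6. So w(6) = 6. P is now [[1, 3, 5], [2], [4]].
Step i=5: Q has 5 at row 1, column 3; remove that cell from P, ejecting 5. So w(5) = 5. P is now [[1, 3], [2], [4]].
Step i=4: Q has 4 at row 3, column 1; remove 4 from row 3 of P and reverse-bump: 4 enters row 2 and ejects 2; 2 enters row 1 and ejects 1. So w(4) = 1. P is now [[2, 3], [4]].
Step i=3: Q has 3 at row 1, column 2; remove that cell from P, ejecting 3. So w(3) = 3. P is now [[2], [4]].
Step i=2: Q has 2 at row 2, column 1; remove 4 from row 2 of P and reverse-bump: 4 enters row 1 and ejects 2. So w(2) = 2. P is now [[4]].
Step i=1: Q has 1 at row 1, column 1; remove that cell from P, ejecting 4. So w(1) = 4. P is now [].

So w = 4 2 3 1 5 6 7.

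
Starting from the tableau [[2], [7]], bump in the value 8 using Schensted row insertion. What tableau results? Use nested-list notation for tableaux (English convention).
8 is larger than every entry of row 1, so it is appended to row 1. The new tableau is [[2, 8], [7]].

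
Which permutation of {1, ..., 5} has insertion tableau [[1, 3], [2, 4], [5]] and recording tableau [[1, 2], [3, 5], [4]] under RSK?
Reverse the RSK construction: for i from n down to 1, find the cell of Q containing i, remove the entry at that cell from P, and reverse-bump it up through P; the value ejected from row 1 is w(i).

Step i=5: Q has 5 at row 2, column 2; remove 4 from row 2 of P and reverse-bump: 4 enters row 1 and ejects 3. So w(5) = 3. P is now [[1, 4], [2], [5]].
Step i=4: Q has 4 at row 3, column 1; remove 5 from row 3 of P and reverse-bump: 5 enters row 2 and ejects 2; 2 enters row 1 and ejects 1. So w(4) = 1. P is now [[2, 4], [5]].
Step i=3: Q has 3 at row 2, column 1; remove 5 from row 2 of P and reverse-bump: 5 enters row 1 and ejects 4. So w(3) = 4. P is now [[2, 5]].
Step i=2: Q has 2 at row 1, column 2; remove that cell from P, ejecting 5. So w(2) = 5. P is now [[2]].
Step i=1: Q has 1 at row 1, column 1; remove that cell from P, ejecting 2. So w(1) = 2. P is now [].

So w = 2 5 4 1 3.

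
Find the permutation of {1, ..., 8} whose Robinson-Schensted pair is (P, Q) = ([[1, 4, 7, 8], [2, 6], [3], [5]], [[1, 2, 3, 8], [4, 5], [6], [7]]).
5 6 7 3 4 2 1 8

Reverse the RSK construction: for i from n down to 1, find the cell of Q containing i, remove the entry at that cell from P, and reverse-bump it up through P; the value ejected from row 1 is w(i).

Step i=8: Q has 8 at row 1, column 4; remove that cell from P, ejecting 8. So w(8) = 8. P is now [[1, 4, 7], [2, 6], [3], [5]].
Step i=7: Q has 7 at row 4, column 1; remove 5 from row 4 of P and reverse-bump: 5 enters row 3 and ejects 3; 3 enters row 2 and ejects 2; 2 enters row 1 and ejects 1. So w(7) = 1. P is now [[2, 4, 7], [3, 6], [5]].
Step i=6: Q has 6 at row 3, column 1; remove 5 from row 3 of P and reverse-bump: 5 enters row 2 and ejects 3; 3 enters row 1 and ejects 2. So w(6) = 2. P is now [[3, 4, 7], [5, 6]].
Step i=5: Q has 5 at row 2, column 2; remove 6 from row 2 of P and reverse-bump: 6 enters row 1 and ejects 4. So w(5) = 4. P is now [[3, 6, 7], [5]].
Step i=4: Q has 4 at row 2, column 1; remove 5 from row 2 of P and reverse-bump: 5 enters row 1 and ejects 3. So w(4) = 3. P is now [[5, 6, 7]].
Step i=3: Q has 3 at row 1, column 3; remove that cell from P, ejecting 7. So w(3) = 7. P is now [[5, 6]].
Step i=2: Q has 2 at row 1, column 2; remove that cell from P, ejecting 6. So w(2) = 6. P is now [[5]].
Step i=1: Q has 1 at row 1, column 1; remove that cell from P, ejecting 5. So w(1) = 5. P is now [].

So w = 5 6 7 3 4 2 1 8.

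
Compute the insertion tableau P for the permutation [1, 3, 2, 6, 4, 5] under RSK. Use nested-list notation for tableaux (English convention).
After inserting 1: P = [[1]].
After inserting 3: P = [[1, 3]].
After inserting 2: P = [[1, 2], [3]].
After inserting 6: P = [[1, 2, 6], [3]].
After inserting 4: P = [[1, 2, 4], [3, 6]].
After inserting 5: P = [[1, 2, 4, 5], [3, 6]].

So P = [[1, 2, 4, 5], [3, 6]].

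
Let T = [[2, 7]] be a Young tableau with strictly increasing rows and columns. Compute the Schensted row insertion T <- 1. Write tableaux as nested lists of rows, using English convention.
In row 1, 1 replaces 2 (the leftmost entry greater than 1); 2 is bumped to row 2. 2 starts a new row 2. The new tableau is [[1, 7], [2]].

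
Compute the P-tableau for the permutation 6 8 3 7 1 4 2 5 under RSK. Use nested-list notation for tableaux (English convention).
Insert 6: appended to row 1. P = [[6]].
Insert 8: appended to row 1. P = [[6, 8]].
Insert 3: 3 bumps 6 from row 1; 6 starts row 2. P = [[3, 8], [6]].
Insert 7: 7 bumps 8 from row 1; 8 appends to row 2. P = [[3, 7], [6, 8]].
Insert 1: 1 bumps 3 from row 1; 3 bumps 6 from row 2; 6 starts row 3. P = [[1, 7], [3, 8], [6]].
Insert 4: 4 bumps 7 from row 1; 7 bumps 8 from row 2; 8 appends to row 3. P = [[1, 4], [3, 7], [6, 8]].
Insert 2: 2 bumps 4 from row 1; 4 bumps 7 from row 2; 7 bumps 8 from row 3; 8 starts row 4. P = [[1, 2], [3, 4], [6, 7], [8]].
Insert 5: appended to row 1. P = [[1, 2, 5], [3, 4], [6, 7], [8]].

So P = [[1, 2, 5], [3, 4], [6, 7], [8]].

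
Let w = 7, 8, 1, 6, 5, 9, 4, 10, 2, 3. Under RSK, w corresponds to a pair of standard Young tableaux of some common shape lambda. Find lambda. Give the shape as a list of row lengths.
[4, 3, 1, 1, 1]

Row-insert each entry into an empty tableau.

After inserting 7: P = [[7]].
After inserting 8: P = [[7, 8]].
After inserting 1: P = [[1, 8], [7]].
After inserting 6: P = [[1, 6], [7, 8]].
After inserting 5: P = [[1, 5], [6, 8], [7]].
After inserting 9: P = [[1, 5, 9], [6, 8], [7]].
After inserting 4: P = [[1, 4, 9], [5, 8], [6], [7]].
After inserting 10: P = [[1, 4, 9, 10], [5, 8], [6], [7]].
After inserting 2: P = [[1, 2, 9, 10], [4, 8], [5], [6], [7]].
After inserting 3: P = [[1, 2, 3, 10], [4, 8, 9], [5], [6], [7]].

The final insertion tableau P = [[1, 2, 3, 10], [4, 8, 9], [5], [6], [7]] has shape [4, 3, 1, 1, 1].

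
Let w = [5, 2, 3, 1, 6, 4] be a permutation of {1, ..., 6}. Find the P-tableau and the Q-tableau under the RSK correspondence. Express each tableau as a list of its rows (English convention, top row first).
P = [[1, 3, 4], [2, 6], [5]], Q = [[1, 3, 5], [2, 6], [4]]

Insert each entry of the permutation into P by Schensted row insertion, recording in Q the position of each new cell.

Insert 5: appended to row 1. P = [[5]], Q = [[1]].
Insert 2: 2 bumps 5 from row 1; 5 starts row 2. P = [[2], [5]], Q = [[1], [2]].
Insert 3: appended to row 1. P = [[2, 3], [5]], Q = [[1, 3], [2]].
Insert 1: 1 bumps 2 from row 1; 2 bumps 5 from row 2; 5 starts row 3. P = [[1, 3], [2], [5]], Q = [[1, 3], [2], [4]].
Insert 6: appended to row 1. P = [[1, 3, 6], [2], [5]], Q = [[1, 3, 5], [2], [4]].
Insert 4: 4 bumps 6 from row 1; 6 appends to row 2. P = [[1, 3, 4], [2, 6], [5]], Q = [[1, 3, 5], [2, 6], [4]].

So P = [[1, 3, 4], [2, 6], [5]], Q = [[1, 3, 5], [2, 6], [4]].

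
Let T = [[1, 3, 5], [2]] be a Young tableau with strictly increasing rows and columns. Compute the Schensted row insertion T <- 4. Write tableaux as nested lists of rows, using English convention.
In row 1, 4 replaces 5 (the leftmost entry greater than 4); 5 is bumped to row 2. 5 is appended to row 2. The new tableau is [[1, 3, 4], [2, 5]].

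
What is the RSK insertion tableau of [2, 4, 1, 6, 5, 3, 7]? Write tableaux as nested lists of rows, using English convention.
After inserting 2: P = [[2]].
After inserting 4: P = [[2, 4]].
After inserting 1: P = [[1, 4], [2]].
After inserting 6: P = [[1, 4, 6], [2]].
After inserting 5: P = [[1, 4, 5], [2, 6]].
After inserting 3: P = [[1, 3, 5], [2, 4], [6]].
After inserting 7: P = [[1, 3, 5, 7], [2, 4], [6]].

So P = [[1, 3, 5, 7], [2, 4], [6]].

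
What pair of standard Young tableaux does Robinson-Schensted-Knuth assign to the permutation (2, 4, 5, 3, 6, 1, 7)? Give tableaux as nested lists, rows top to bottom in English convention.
P = [[1, 3, 5, 6, 7], [2], [4]], Q = [[1, 2, 3, 5, 7], [4], [6]]

Insert each entry of the permutation into P by Schensted row insertion, recording in Q the position of each new cell.

Insert 2: appended to row 1. P = [[2]].
Insert 4: appended to row 1. P = [[2, 4]].
Insert 5: appended to row 1. P = [[2, 4, 5]].
Insert 3: 3 bumps 4 from row 1; 4 starts row 2. P = [[2, 3, 5], [4]].
Insert 6: appended to row 1. P = [[2, 3, 5, 6], [4]].
Insert 1: 1 bumps 2 from row 1; 2 bumps 4 from row 2; 4 starts row 3. P = [[1, 3, 5, 6], [2], [4]].
Insert 7: appended to row 1. P = [[1, 3, 5, 6, 7], [2], [4]].

So P = [[1, 3, 5, 6, 7], [2], [4]], Q = [[1, 2, 3, 5, 7], [4], [6]].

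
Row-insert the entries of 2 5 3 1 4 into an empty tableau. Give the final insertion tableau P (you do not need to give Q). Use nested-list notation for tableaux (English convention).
P = [[1, 3, 4], [2], [5]]

Insert 2: appended to row 1. P = [[2]].
Insert 5: appended to row 1. P = [[2, 5]].
Insert 3: 3 bumps 5 from row 1; 5 starts row 2. P = [[2, 3], [5]].
Insert 1: 1 bumps 2 from row 1; 2 bumps 5 from row 2; 5 starts row 3. P = [[1, 3], [2], [5]].
Insert 4: appended to row 1. P = [[1, 3, 4], [2], [5]].

So P = [[1, 3, 4], [2], [5]].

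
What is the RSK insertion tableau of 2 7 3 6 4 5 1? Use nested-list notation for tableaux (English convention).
P = [[1, 3, 4, 5], [2], [6], [7]]

After inserting 2: P = [[2]].
After inserting 7: P = [[2, 7]].
After inserting 3: P = [[2, 3], [7]].
After inserting 6: P = [[2, 3, 6], [7]].
After inserting 4: P = [[2, 3, 4], [6], [7]].
After inserting 5: P = [[2, 3, 4, 5], [6], [7]].
After inserting 1: P = [[1, 3, 4, 5], [2], [6], [7]].

So P = [[1, 3, 4, 5], [2], [6], [7]].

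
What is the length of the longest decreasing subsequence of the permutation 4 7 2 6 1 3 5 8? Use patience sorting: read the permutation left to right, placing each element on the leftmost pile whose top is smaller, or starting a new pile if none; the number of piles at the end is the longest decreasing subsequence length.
4: new pile. tops = [4]
7: onto pile 1 (replacing 4). tops = [7]
2: new pile. tops = [7, 2]
6: onto pile 2 (replacing 2). tops = [7, 6]
1: new pile. tops = [7, 6, 1]
3: onto pile 3 (replacing 1). tops = [7, 6, 3]
5: onto pile 3 (replacing 3). tops = [7, 6, 5]
8: onto pile 1 (replacing 7). tops = [8, 6, 5]

3 piles, so the longest decreasing subsequence has length 3.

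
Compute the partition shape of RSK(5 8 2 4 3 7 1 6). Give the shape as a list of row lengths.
Row-insert each entry into an empty tableau.

After inserting 5: P = [[5]].
After inserting 8: P = [[5, 8]].
After inserting 2: P = [[2, 8], [5]].
After inserting 4: P = [[2, 4], [5, 8]].
After inserting 3: P = [[2, 3], [4, 8], [5]].
After inserting 7: P = [[2, 3, 7], [4, 8], [5]].
After inserting 1: P = [[1, 3, 7], [2, 8], [4], [5]].
After inserting 6: P = [[1, 3, 6], [2, 7], [4, 8], [5]].

The final insertion tableau P = [[1, 3, 6], [2, 7], [4, 8], [5]] has shape [3, 2, 2, 1].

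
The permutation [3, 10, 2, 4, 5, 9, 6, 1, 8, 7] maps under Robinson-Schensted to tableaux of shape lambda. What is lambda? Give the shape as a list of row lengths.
[5, 2, 2, 1]

RSK row insertion gives P = [[1, 4, 5, 6, 7], [2, 8], [3, 9], [10]], which has shape [5, 2, 2, 1].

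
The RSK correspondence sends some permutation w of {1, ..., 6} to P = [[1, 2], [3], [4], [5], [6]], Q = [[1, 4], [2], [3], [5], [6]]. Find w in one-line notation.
6 5 1 4 3 2

Reverse the RSK construction: for i from n down to 1, find the cell of Q containing i, remove the entry at that cell from P, and reverse-bump it up through P; the value ejected from row 1 is w(i).

Step i=6: Q has 6 at row 5, column 1; remove 6 from row 5 of P and reverse-bump: 6 enters row 4 and ejects 5; 5 enters row 3 and ejects 4; 4 enters row 2 and ejects 3; 3 enters row 1 and ejects 2. So w(6) = 2. P is now [[1, 3], [4], [5], [6]].
Step i=5: Q has 5 at row 4, column 1; remove 6 from row 4 of P and reverse-bump: 6 enters row 3 and ejects 5; 5 enters row 2 and ejects 4; 4 enters row 1 and ejects 3. So w(5) = 3. P is now [[1, 4], [5], [6]].
Step i=4: Q has 4 at row 1, column 2; remove that cell from P, ejecting 4. So w(4) = 4. P is now [[1], [5], [6]].
Step i=3: Q has 3 at row 3, column 1; remove 6 from row 3 of P and reverse-bump: 6 enters row 2 and ejects 5; 5 enters row 1 and ejects 1. So w(3) = 1. P is now [[5], [6]].
Step i=2: Q has 2 at row 2, column 1; remove 6 from row 2 of P and reverse-bump: 6 enters row 1 and ejects 5. So w(2) = 5. P is now [[6]].
Step i=1: Q has 1 at row 1, column 1; remove that cell from P, ejecting 6. So w(1) = 6. P is now [].

So w = 6 5 1 4 3 2.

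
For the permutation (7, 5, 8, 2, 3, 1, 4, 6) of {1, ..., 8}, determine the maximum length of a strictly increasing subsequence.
4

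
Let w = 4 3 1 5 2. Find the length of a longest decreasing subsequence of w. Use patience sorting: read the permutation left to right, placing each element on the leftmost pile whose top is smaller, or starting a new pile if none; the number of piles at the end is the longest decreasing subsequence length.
4: new pile. tops = [4]
3: new pile. tops = [4, 3]
1: new pile. tops = [4, 3, 1]
5: onto pile 1 (replacing 4). tops = [5, 3, 1]
2: onto pile 3 (replacing 1). tops = [5, 3, 2]

3 piles, so the longest decreasing subsequence has length 3.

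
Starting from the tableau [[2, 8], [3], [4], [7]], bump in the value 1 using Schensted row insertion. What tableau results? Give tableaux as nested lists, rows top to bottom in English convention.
In row 1, 1 replaces 2 (the leftmost entry greater than 1); 2 is bumped to row 2. In row 2, 2 replaces 3 (the leftmost entry greater than 2); 3 is bumped to row 3. In row 3, 3 replaces 4 (the leftmost entry greater than 3); 4 is bumped to row 4. In row 4, 4 replaces 7 (the leftmost entry greater than 4); 7 is bumped to row 5. 7 starts a new row 5. The new tableau is [[1, 8], [2], [3], [4], [7]].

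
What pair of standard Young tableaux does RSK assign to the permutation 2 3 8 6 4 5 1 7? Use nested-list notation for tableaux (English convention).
P = [[1, 3, 4, 5, 7], [2], [6], [8]], Q = [[1, 2, 3, 6, 8], [4], [5], [7]]

Insert each entry of the permutation into P by Schensted row insertion, recording in Q the position of each new cell.

After inserting 2: P = [[2]].
After inserting 3: P = [[2, 3]].
After inserting 8: P = [[2, 3, 8]].
After inserting 6: P = [[2, 3, 6], [8]].
After inserting 4: P = [[2, 3, 4], [6], [8]].
After inserting 5: P = [[2, 3, 4, 5], [6], [8]].
After inserting 1: P = [[1, 3, 4, 5], [2], [6], [8]].
After inserting 7: P = [[1, 3, 4, 5, 7], [2], [6], [8]].

So P = [[1, 3, 4, 5, 7], [2], [6], [8]], Q = [[1, 2, 3, 6, 8], [4], [5], [7]].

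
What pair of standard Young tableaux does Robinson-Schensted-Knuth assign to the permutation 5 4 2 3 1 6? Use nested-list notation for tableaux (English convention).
Insert each entry of the permutation into P by Schensted row insertion, recording in Q the position of each new cell.

After inserting 5: P = [[5]].
After inserting 4: P = [[4], [5]].
After inserting 2: P = [[2], [4], [5]].
After inserting 3: P = [[2, 3], [4], [5]].
After inserting 1: P = [[1, 3], [2], [4], [5]].
After inserting 6: P = [[1, 3, 6], [2], [4], [5]].

So P = [[1, 3, 6], [2], [4], [5]], Q = [[1, 4, 6], [2], [3], [5]].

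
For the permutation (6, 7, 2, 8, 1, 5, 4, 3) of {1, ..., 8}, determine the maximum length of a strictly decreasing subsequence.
4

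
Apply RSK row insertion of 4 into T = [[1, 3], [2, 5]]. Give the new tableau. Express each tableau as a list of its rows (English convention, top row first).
[[1, 3, 4], [2, 5]]

4 is larger than every entry of row 1, so it is appended to row 1. The new tableau is [[1, 3, 4], [2, 5]].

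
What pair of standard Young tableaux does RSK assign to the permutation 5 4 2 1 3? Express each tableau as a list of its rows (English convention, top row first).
P = [[1, 3], [2], [4], [5]], Q = [[1, 5], [2], [3], [4]]

Insert each entry of the permutation into P by Schensted row insertion, recording in Q the position of each new cell.

After inserting 5: P = [[5]].
After inserting 4: P = [[4], [5]].
After inserting 2: P = [[2], [4], [5]].
After inserting 1: P = [[1], [2], [4], [5]].
After inserting 3: P = [[1, 3], [2], [4], [5]].

So P = [[1, 3], [2], [4], [5]], Q = [[1, 5], [2], [3], [4]].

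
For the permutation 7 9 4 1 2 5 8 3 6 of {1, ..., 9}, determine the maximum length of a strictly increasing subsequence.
4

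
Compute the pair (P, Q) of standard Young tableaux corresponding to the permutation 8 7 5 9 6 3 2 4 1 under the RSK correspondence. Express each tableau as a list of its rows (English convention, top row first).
Insert each entry of the permutation into P by Schensted row insertion, recording in Q the position of each new cell.

After inserting 8: P = [[8]].
After inserting 7: P = [[7], [8]].
After inserting 5: P = [[5], [7], [8]].
After inserting 9: P = [[5, 9], [7], [8]].
After inserting 6: P = [[5, 6], [7, 9], [8]].
After inserting 3: P = [[3, 6], [5, 9], [7], [8]].
After inserting 2: P = [[2, 6], [3, 9], [5], [7], [8]].
After inserting 4: P = [[2, 4], [3, 6], [5, 9], [7], [8]].
After inserting 1: P = [[1, 4], [2, 6], [3, 9], [5], [7], [8]].

So P = [[1, 4], [2, 6], [3, 9], [5], [7], [8]], Q = [[1, 4], [2, 5], [3, 8], [6], [7], [9]].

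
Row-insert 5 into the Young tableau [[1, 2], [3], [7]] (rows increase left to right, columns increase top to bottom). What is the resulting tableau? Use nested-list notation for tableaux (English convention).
[[1, 2, 5], [3], [7]]

5 is larger than every entry of row 1, so it is appended to row 1. The new tableau is [[1, 2, 5], [3], [7]].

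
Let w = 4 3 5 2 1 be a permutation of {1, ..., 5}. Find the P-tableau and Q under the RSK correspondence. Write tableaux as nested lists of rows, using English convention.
Insert each entry of the permutation into P by Schensted row insertion, recording in Q the position of each new cell.

After inserting 4: P = [[4]].
After inserting 3: P = [[3], [4]].
After inserting 5: P = [[3, 5], [4]].
After inserting 2: P = [[2, 5], [3], [4]].
After inserting 1: P = [[1, 5], [2], [3], [4]].

So P = [[1, 5], [2], [3], [4]], Q = [[1, 3], [2], [4], [5]].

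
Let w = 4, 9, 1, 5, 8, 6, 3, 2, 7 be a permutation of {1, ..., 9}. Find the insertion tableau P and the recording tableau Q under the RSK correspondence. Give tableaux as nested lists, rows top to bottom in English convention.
Insert each entry of the permutation into P by Schensted row insertion, recording in Q the position of each new cell.

After inserting 4: P = [[4]].
After inserting 9: P = [[4, 9]].
After inserting 1: P = [[1, 9], [4]].
After inserting 5: P = [[1, 5], [4, 9]].
After inserting 8: P = [[1, 5, 8], [4, 9]].
After inserting 6: P = [[1, 5, 6], [4, 8], [9]].
After inserting 3: P = [[1, 3, 6], [4, 5], [8], [9]].
After inserting 2: P = [[1, 2, 6], [3, 5], [4], [8], [9]].
After inserting 7: P = [[1, 2, 6, 7], [3, 5], [4], [8], [9]].

So P = [[1, 2, 6, 7], [3, 5], [4], [8], [9]], Q = [[1, 2, 5, 9], [3, 4], [6], [7], [8]].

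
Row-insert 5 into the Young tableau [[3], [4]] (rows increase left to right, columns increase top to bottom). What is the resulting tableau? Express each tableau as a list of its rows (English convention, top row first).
[[3, 5], [4]]

5 is larger than every entry of row 1, so it is appended to row 1. The new tableau is [[3, 5], [4]].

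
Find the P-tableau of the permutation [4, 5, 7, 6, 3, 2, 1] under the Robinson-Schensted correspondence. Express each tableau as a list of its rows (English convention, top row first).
P = [[1, 5, 6], [2], [3], [4], [7]]

Insert 4: appended to row 1. P = [[4]].
Insert 5: appended to row 1. P = [[4, 5]].
Insert 7: appended to row 1. P = [[4, 5, 7]].
Insert 6: 6 bumps 7 from row 1; 7 starts row 2. P = [[4, 5, 6], [7]].
Insert 3: 3 bumps 4 from row 1; 4 bumps 7 from row 2; 7 starts row 3. P = [[3, 5, 6], [4], [7]].
Insert 2: 2 bumps 3 from row 1; 3 bumps 4 from row 2; 4 bumps 7 from row 3; 7 starts row 4. P = [[2, 5, 6], [3], [4], [7]].
Insert 1: 1 bumps 2 from row 1; 2 bumps 3 from row 2; 3 bumps 4 from row 3; 4 bumps 7 from row 4; 7 starts row 5. P = [[1, 5, 6], [2], [3], [4], [7]].

So P = [[1, 5, 6], [2], [3], [4], [7]].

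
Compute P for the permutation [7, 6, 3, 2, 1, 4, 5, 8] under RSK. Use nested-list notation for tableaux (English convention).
Insert 7: appended to row 1. P = [[7]].
Insert 6: 6 bumps 7 from row 1; 7 starts row 2. P = [[6], [7]].
Insert 3: 3 bumps 6 from row 1; 6 bumps 7 from row 2; 7 starts row 3. P = [[3], [6], [7]].
Insert 2: 2 bumps 3 from row 1; 3 bumps 6 from row 2; 6 bumps 7 from row 3; 7 starts row 4. P = [[2], [3], [6], [7]].
Insert 1: 1 bumps 2 from row 1; 2 bumps 3 from row 2; 3 bumps 6 from row 3; 6 bumps 7 from row 4; 7 starts row 5. P = [[1], [2], [3], [6], [7]].
Insert 4: appended to row 1. P = [[1, 4], [2], [3], [6], [7]].
Insert 5: appended to row 1. P = [[1, 4, 5], [2], [3], [6], [7]].
Insert 8: appended to row 1. P = [[1, 4, 5, 8], [2], [3], [6], [7]].

So P = [[1, 4, 5, 8], [2], [3], [6], [7]].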